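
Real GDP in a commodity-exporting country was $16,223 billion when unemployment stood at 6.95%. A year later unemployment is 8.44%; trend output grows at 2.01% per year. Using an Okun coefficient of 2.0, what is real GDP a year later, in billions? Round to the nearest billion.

Δu = 8.44 - 6.95 = 1.49 points.
Okun's law (growth form): g_Y = g_Y* - β × Δu = 2.01 - 2.0 × (1.49) = 2.01 - 2.98 = -0.97%.
Real GDP in the next year = 16223 × (1 - 0.97/100) = 16223 × 0.9903 ≈ 16066 billion.

$16,066 billion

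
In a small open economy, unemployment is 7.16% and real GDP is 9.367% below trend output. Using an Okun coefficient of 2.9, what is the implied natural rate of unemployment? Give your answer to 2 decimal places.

From Okun's law, u - u* = -(output gap)/β = -(-9.367)/2.9 = 3.23 points.
So u* = 7.16 - 3.23 = 3.93%.

3.93%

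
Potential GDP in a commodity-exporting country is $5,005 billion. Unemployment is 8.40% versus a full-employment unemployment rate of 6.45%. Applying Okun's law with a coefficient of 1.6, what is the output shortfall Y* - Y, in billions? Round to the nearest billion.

$156 billion

Output gap = -1.6 × (8.4 - 6.45) = -1.6 × 1.95 = -3.12%.
Actual GDP ≈ 5005 × 0.9688 ≈ 4849 billion, so the shortfall is 5005 - 4849 = 156 billion.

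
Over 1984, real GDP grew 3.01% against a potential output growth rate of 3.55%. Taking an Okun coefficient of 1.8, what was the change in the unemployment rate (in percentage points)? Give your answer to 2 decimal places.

0.30 percentage points

Growth-rate Okun's law: g_Y = g_Y* - β × Δu, so Δu = (g_Y* - g_Y)/β.
Δu = (3.55 - 3.01)/1.8 = 0.54/1.8 = 0.30 percentage points.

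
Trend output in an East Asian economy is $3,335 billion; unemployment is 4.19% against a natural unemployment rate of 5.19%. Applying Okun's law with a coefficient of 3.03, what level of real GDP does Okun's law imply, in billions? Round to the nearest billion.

Unemployment gap = 4.19 - 5.19 = -1 point, so the output gap is -3.03 × (-1) = 3.03%.
Actual GDP = 3335 × (1 + 3.03/100) = 3335 × 1.0303 ≈ 3436 billion.

$3,436 billion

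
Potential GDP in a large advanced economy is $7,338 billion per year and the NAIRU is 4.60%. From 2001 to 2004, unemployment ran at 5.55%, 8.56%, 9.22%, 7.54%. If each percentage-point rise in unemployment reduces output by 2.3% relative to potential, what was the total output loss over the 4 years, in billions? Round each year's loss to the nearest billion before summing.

$2,104 billion

Year 2001: gap = -2.3 × (5.55 - 4.6) = -2.185%, loss ≈ 7338 × 2.185/100 ≈ 160.
Year 2002: gap = -2.3 × (8.56 - 4.6) = -9.108%, loss ≈ 7338 × 9.108/100 ≈ 668.
Year 2003: gap = -2.3 × (9.22 - 4.6) = -10.626%, loss ≈ 7338 × 10.626/100 ≈ 780.
Year 2004: gap = -2.3 × (7.54 - 4.6) = -6.762%, loss ≈ 7338 × 6.762/100 ≈ 496.
Total lost output = 160 + 668 + 780 + 496 = 2104 billion.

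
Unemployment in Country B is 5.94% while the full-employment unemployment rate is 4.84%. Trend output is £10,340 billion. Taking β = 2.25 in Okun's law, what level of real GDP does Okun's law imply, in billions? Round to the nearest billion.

£10,084 billion

Unemployment gap = 5.94 - 4.84 = 1.1 points, so the output gap is -2.25 × 1.1 = -2.475%.
Actual GDP = 10340 × (1 - 2.475/100) = 10340 × 0.97525 ≈ 10084 billion.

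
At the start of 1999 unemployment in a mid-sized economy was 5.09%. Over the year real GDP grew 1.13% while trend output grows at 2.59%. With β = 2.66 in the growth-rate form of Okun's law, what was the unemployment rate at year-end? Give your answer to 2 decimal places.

Growth-rate Okun's law: g_Y = g_Y* - β × Δu, so Δu = (g_Y* - g_Y)/β.
Δu = (2.59 - 1.13)/2.66 = 1.46/2.66 = 0.55 percentage points.
Year-end unemployment = 5.09 + 0.55 = 5.64%.

5.64%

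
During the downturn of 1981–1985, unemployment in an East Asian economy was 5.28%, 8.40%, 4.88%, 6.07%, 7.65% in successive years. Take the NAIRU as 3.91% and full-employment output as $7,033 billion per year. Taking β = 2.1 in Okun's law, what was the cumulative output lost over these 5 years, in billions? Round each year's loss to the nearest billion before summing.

Year 1981: gap = -2.1 × (5.28 - 3.91) = -2.877%, loss ≈ 7033 × 2.877/100 ≈ 202.
Year 1982: gap = -2.1 × (8.4 - 3.91) = -9.429%, loss ≈ 7033 × 9.429/100 ≈ 663.
Year 1983: gap = -2.1 × (4.88 - 3.91) = -2.037%, loss ≈ 7033 × 2.037/100 ≈ 143.
Year 1984: gap = -2.1 × (6.07 - 3.91) = -4.536%, loss ≈ 7033 × 4.536/100 ≈ 319.
Year 1985: gap = -2.1 × (7.65 - 3.91) = -7.854%, loss ≈ 7033 × 7.854/100 ≈ 552.
Total lost output = 202 + 663 + 143 + 319 + 552 = 1879 billion.

$1,879 billion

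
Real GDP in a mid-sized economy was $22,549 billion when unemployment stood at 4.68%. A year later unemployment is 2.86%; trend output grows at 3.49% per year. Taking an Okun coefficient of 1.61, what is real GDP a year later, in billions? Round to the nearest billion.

Δu = 2.86 - 4.68 = -1.82 points.
Okun's law (growth form): g_Y = g_Y* - β × Δu = 3.49 - 1.61 × (-1.82) = 3.49 + 2.9302 = 6.4202%.
Real GDP in the next year = 22549 × (1 + 6.4202/100) = 22549 × 1.064202 ≈ 23997 billion.

$23,997 billion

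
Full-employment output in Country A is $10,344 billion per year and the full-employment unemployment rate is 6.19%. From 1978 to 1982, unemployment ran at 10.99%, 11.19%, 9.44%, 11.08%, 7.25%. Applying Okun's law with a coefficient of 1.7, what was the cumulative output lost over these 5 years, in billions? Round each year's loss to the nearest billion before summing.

Year 1978: gap = -1.7 × (10.99 - 6.19) = -8.16%, loss ≈ 10344 × 8.16/100 ≈ 844.
Year 1979: gap = -1.7 × (11.19 - 6.19) = -8.5%, loss ≈ 10344 × 8.5/100 ≈ 879.
Year 1980: gap = -1.7 × (9.44 - 6.19) = -5.525%, loss ≈ 10344 × 5.525/100 ≈ 572.
Year 1981: gap = -1.7 × (11.08 - 6.19) = -8.313%, loss ≈ 10344 × 8.313/100 ≈ 860.
Year 1982: gap = -1.7 × (7.25 - 6.19) = -1.802%, loss ≈ 10344 × 1.802/100 ≈ 186.
Total lost output = 844 + 879 + 572 + 860 + 186 = 3341 billion.

$3,341 billion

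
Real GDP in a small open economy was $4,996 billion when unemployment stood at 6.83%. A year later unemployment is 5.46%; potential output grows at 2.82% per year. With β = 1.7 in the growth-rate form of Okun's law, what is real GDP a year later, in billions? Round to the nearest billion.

$5,253 billion

Δu = 5.46 - 6.83 = -1.37 points.
Okun's law (growth form): g_Y = g_Y* - β × Δu = 2.82 - 1.7 × (-1.37) = 2.82 + 2.329 = 5.149%.
Real GDP in the next year = 4996 × (1 + 5.149/100) = 4996 × 1.05149 ≈ 5253 billion.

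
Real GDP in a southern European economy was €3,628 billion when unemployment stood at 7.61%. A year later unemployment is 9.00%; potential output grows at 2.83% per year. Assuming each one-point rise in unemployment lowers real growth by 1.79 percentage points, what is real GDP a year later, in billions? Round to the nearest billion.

Δu = 9 - 7.61 = 1.39 points.
Okun's law (growth form): g_Y = g_Y* - β × Δu = 2.83 - 1.79 × (1.39) = 2.83 - 2.4881 = 0.3419%.
Real GDP in the next year = 3628 × (1 + 0.3419/100) = 3628 × 1.003419 ≈ 3640 billion.

€3,640 billion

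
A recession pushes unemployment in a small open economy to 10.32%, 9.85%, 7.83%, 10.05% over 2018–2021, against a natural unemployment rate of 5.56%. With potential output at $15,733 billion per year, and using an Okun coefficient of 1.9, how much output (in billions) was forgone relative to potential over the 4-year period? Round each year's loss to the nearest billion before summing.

Year 2018: gap = -1.9 × (10.32 - 5.56) = -9.044%, loss ≈ 15733 × 9.044/100 ≈ 1423.
Year 2019: gap = -1.9 × (9.85 - 5.56) = -8.151%, loss ≈ 15733 × 8.151/100 ≈ 1282.
Year 2020: gap = -1.9 × (7.83 - 5.56) = -4.313%, loss ≈ 15733 × 4.313/100 ≈ 679.
Year 2021: gap = -1.9 × (10.05 - 5.56) = -8.531%, loss ≈ 15733 × 8.531/100 ≈ 1342.
Total lost output = 1423 + 1282 + 679 + 1342 = 4726 billion.

$4,726 billion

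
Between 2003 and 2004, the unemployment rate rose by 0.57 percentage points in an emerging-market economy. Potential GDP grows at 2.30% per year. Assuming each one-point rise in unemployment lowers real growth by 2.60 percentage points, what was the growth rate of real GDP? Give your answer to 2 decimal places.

0.82%

Growth-rate Okun's law: g_Y = g_Y* - β × Δu.
g_Y = 2.30 - 2.60 × (0.57) = 2.3 - 1.482 = 0.818%, i.e. 0.82% to 2 d.p.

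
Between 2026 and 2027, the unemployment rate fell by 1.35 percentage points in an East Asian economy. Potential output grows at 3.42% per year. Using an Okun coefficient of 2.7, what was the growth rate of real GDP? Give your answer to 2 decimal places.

7.07%

Growth-rate Okun's law: g_Y = g_Y* - β × Δu.
g_Y = 3.42 - 2.7 × (-1.35) = 3.42 + 3.645 = 7.065%, i.e. 7.07% to 2 d.p.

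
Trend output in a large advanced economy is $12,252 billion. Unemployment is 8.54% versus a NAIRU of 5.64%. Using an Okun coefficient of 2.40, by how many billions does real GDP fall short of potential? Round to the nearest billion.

$853 billion

Output gap = -2.40 × (8.54 - 5.64) = -2.4 × 2.9 = -6.96%.
Actual GDP ≈ 12252 × 0.9304 ≈ 11399 billion, so the shortfall is 12252 - 11399 = 853 billion.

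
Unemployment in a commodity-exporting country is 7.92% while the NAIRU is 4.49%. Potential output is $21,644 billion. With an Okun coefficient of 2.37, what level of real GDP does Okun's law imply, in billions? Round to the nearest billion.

$19,885 billion

Unemployment gap = 7.92 - 4.49 = 3.43 points, so the output gap is -2.37 × 3.43 = -8.1291%.
Actual GDP = 21644 × (1 - 8.1291/100) = 21644 × 0.918709 ≈ 19885 billion.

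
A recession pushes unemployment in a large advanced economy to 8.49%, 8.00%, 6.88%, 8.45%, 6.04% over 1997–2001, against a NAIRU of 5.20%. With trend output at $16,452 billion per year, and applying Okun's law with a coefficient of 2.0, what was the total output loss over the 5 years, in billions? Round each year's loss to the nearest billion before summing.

$3,902 billion

Year 1997: gap = -2.0 × (8.49 - 5.2) = -6.58%, loss ≈ 16452 × 6.58/100 ≈ 1083.
Year 1998: gap = -2.0 × (8 - 5.2) = -5.6%, loss ≈ 16452 × 5.6/100 ≈ 921.
Year 1999: gap = -2.0 × (6.88 - 5.2) = -3.36%, loss ≈ 16452 × 3.36/100 ≈ 553.
Year 2000: gap = -2.0 × (8.45 - 5.2) = -6.5%, loss ≈ 16452 × 6.5/100 ≈ 1069.
Year 2001: gap = -2.0 × (6.04 - 5.2) = -1.68%, loss ≈ 16452 × 1.68/100 ≈ 276.
Total lost output = 1083 + 921 + 553 + 1069 + 276 = 3902 billion.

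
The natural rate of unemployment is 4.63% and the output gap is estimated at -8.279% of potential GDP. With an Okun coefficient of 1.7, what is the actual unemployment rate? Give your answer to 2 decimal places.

9.50%

From Okun's law, u - u* = -(output gap)/β = -(-8.279)/1.7 = 4.87 points.
So u = 4.63 + 4.87 = 9.50%.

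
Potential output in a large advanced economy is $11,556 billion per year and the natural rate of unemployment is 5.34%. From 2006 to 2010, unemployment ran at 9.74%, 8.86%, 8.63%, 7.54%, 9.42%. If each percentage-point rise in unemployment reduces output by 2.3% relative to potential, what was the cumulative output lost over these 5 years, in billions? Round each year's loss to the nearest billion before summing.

Year 2006: gap = -2.3 × (9.74 - 5.34) = -10.12%, loss ≈ 11556 × 10.12/100 ≈ 1169.
Year 2007: gap = -2.3 × (8.86 - 5.34) = -8.096%, loss ≈ 11556 × 8.096/100 ≈ 936.
Year 2008: gap = -2.3 × (8.63 - 5.34) = -7.567%, loss ≈ 11556 × 7.567/100 ≈ 874.
Year 2009: gap = -2.3 × (7.54 - 5.34) = -5.06%, loss ≈ 11556 × 5.06/100 ≈ 585.
Year 2010: gap = -2.3 × (9.42 - 5.34) = -9.384%, loss ≈ 11556 × 9.384/100 ≈ 1084.
Total lost output = 1169 + 936 + 874 + 585 + 1084 = 4648 billion.

$4,648 billion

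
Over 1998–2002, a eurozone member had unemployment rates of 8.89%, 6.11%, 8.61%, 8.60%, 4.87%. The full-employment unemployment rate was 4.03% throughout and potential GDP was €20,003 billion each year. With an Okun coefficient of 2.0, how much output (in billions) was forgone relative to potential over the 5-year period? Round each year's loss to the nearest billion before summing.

Year 1998: gap = -2.0 × (8.89 - 4.03) = -9.72%, loss ≈ 20003 × 9.72/100 ≈ 1944.
Year 1999: gap = -2.0 × (6.11 - 4.03) = -4.16%, loss ≈ 20003 × 4.16/100 ≈ 832.
Year 2000: gap = -2.0 × (8.61 - 4.03) = -9.16%, loss ≈ 20003 × 9.16/100 ≈ 1832.
Year 2001: gap = -2.0 × (8.6 - 4.03) = -9.14%, loss ≈ 20003 × 9.14/100 ≈ 1828.
Year 2002: gap = -2.0 × (4.87 - 4.03) = -1.68%, loss ≈ 20003 × 1.68/100 ≈ 336.
Total lost output = 1944 + 832 + 1832 + 1828 + 336 = 6772 billion.

€6,772 billion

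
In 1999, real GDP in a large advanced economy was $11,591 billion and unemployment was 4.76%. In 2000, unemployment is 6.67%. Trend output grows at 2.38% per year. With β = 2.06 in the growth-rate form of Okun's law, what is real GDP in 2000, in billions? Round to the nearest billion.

$11,411 billion

Δu = 6.67 - 4.76 = 1.91 points.
Okun's law (growth form): g_Y = g_Y* - β × Δu = 2.38 - 2.06 × (1.91) = 2.38 - 3.9346 = -1.5546%.
Real GDP in the next year = 11591 × (1 - 1.5546/100) = 11591 × 0.984454 ≈ 11411 billion.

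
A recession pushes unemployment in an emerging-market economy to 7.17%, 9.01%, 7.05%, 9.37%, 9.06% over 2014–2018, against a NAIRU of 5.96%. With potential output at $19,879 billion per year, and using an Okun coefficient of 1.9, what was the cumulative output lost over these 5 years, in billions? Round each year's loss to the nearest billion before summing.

Year 2014: gap = -1.9 × (7.17 - 5.96) = -2.299%, loss ≈ 19879 × 2.299/100 ≈ 457.
Year 2015: gap = -1.9 × (9.01 - 5.96) = -5.795%, loss ≈ 19879 × 5.795/100 ≈ 1152.
Year 2016: gap = -1.9 × (7.05 - 5.96) = -2.071%, loss ≈ 19879 × 2.071/100 ≈ 412.
Year 2017: gap = -1.9 × (9.37 - 5.96) = -6.479%, loss ≈ 19879 × 6.479/100 ≈ 1288.
Year 2018: gap = -1.9 × (9.06 - 5.96) = -5.89%, loss ≈ 19879 × 5.89/100 ≈ 1171.
Total lost output = 457 + 1152 + 412 + 1288 + 1171 = 4480 billion.

$4,480 billion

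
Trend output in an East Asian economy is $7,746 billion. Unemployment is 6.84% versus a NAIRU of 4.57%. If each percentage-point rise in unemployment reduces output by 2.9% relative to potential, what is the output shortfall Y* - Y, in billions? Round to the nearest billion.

$510 billion

Output gap = -2.9 × (6.84 - 4.57) = -2.9 × 2.27 = -6.583%.
Actual GDP ≈ 7746 × 0.93417 ≈ 7236 billion, so the shortfall is 7746 - 7236 = 510 billion.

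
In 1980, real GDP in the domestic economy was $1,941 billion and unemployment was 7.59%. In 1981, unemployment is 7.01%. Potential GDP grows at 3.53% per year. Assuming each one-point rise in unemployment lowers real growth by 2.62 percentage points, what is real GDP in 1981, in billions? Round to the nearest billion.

$2,039 billion

Δu = 7.01 - 7.59 = -0.58 points.
Okun's law (growth form): g_Y = g_Y* - β × Δu = 3.53 - 2.62 × (-0.58) = 3.53 + 1.5196 = 5.0496%.
Real GDP in the next year = 1941 × (1 + 5.0496/100) = 1941 × 1.050496 ≈ 2039 billion.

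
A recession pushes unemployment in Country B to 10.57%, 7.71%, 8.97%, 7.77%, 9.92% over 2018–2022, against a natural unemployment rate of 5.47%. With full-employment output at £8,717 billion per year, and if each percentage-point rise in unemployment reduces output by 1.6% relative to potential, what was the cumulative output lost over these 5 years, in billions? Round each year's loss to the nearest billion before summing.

£2,453 billion

Year 2018: gap = -1.6 × (10.57 - 5.47) = -8.16%, loss ≈ 8717 × 8.16/100 ≈ 711.
Year 2019: gap = -1.6 × (7.71 - 5.47) = -3.584%, loss ≈ 8717 × 3.584/100 ≈ 312.
Year 2020: gap = -1.6 × (8.97 - 5.47) = -5.6%, loss ≈ 8717 × 5.6/100 ≈ 488.
Year 2021: gap = -1.6 × (7.77 - 5.47) = -3.68%, loss ≈ 8717 × 3.68/100 ≈ 321.
Year 2022: gap = -1.6 × (9.92 - 5.47) = -7.12%, loss ≈ 8717 × 7.12/100 ≈ 621.
Total lost output = 711 + 312 + 488 + 321 + 621 = 2453 billion.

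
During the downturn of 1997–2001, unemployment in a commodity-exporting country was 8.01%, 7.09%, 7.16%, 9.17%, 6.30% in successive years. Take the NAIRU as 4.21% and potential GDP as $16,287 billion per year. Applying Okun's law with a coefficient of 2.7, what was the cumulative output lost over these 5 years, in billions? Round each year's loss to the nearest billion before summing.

$7,334 billion

Year 1997: gap = -2.7 × (8.01 - 4.21) = -10.26%, loss ≈ 16287 × 10.26/100 ≈ 1671.
Year 1998: gap = -2.7 × (7.09 - 4.21) = -7.776%, loss ≈ 16287 × 7.776/100 ≈ 1266.
Year 1999: gap = -2.7 × (7.16 - 4.21) = -7.965%, loss ≈ 16287 × 7.965/100 ≈ 1297.
Year 2000: gap = -2.7 × (9.17 - 4.21) = -13.392%, loss ≈ 16287 × 13.392/100 ≈ 2181.
Year 2001: gap = -2.7 × (6.3 - 4.21) = -5.643%, loss ≈ 16287 × 5.643/100 ≈ 919.
Total lost output = 1671 + 1266 + 1297 + 2181 + 919 = 7334 billion.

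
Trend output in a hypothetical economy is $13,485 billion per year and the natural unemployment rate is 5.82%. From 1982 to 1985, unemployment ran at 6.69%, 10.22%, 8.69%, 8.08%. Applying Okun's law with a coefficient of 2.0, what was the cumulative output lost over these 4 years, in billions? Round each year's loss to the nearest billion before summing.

Year 1982: gap = -2.0 × (6.69 - 5.82) = -1.74%, loss ≈ 13485 × 1.74/100 ≈ 235.
Year 1983: gap = -2.0 × (10.22 - 5.82) = -8.8%, loss ≈ 13485 × 8.8/100 ≈ 1187.
Year 1984: gap = -2.0 × (8.69 - 5.82) = -5.74%, loss ≈ 13485 × 5.74/100 ≈ 774.
Year 1985: gap = -2.0 × (8.08 - 5.82) = -4.52%, loss ≈ 13485 × 4.52/100 ≈ 610.
Total lost output = 235 + 1187 + 774 + 610 = 2806 billion.

$2,806 billion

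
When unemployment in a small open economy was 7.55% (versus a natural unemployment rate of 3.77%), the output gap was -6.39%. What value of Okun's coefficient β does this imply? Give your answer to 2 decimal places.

Okun's law: output gap = -β × (u - u*).
-6.39 = -β × (7.55 - 3.77) = -β × 3.78, so β = 6.39/3.78 = 1.69.

β ≈ 1.69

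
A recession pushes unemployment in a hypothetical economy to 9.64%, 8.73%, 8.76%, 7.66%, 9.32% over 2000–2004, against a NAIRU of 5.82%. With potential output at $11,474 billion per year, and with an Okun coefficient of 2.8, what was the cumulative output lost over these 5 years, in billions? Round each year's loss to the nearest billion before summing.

Year 2000: gap = -2.8 × (9.64 - 5.82) = -10.696%, loss ≈ 11474 × 10.696/100 ≈ 1227.
Year 2001: gap = -2.8 × (8.73 - 5.82) = -8.148%, loss ≈ 11474 × 8.148/100 ≈ 935.
Year 2002: gap = -2.8 × (8.76 - 5.82) = -8.232%, loss ≈ 11474 × 8.232/100 ≈ 945.
Year 2003: gap = -2.8 × (7.66 - 5.82) = -5.152%, loss ≈ 11474 × 5.152/100 ≈ 591.
Year 2004: gap = -2.8 × (9.32 - 5.82) = -9.8%, loss ≈ 11474 × 9.8/100 ≈ 1124.
Total lost output = 1227 + 935 + 945 + 591 + 1124 = 4822 billion.

$4,822 billion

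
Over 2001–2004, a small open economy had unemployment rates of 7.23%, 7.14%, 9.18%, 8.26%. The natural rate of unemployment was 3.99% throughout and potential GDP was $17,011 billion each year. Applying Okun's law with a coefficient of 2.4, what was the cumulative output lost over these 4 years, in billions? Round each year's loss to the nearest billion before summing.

Year 2001: gap = -2.4 × (7.23 - 3.99) = -7.776%, loss ≈ 17011 × 7.776/100 ≈ 1323.
Year 2002: gap = -2.4 × (7.14 - 3.99) = -7.56%, loss ≈ 17011 × 7.56/100 ≈ 1286.
Year 2003: gap = -2.4 × (9.18 - 3.99) = -12.456%, loss ≈ 17011 × 12.456/100 ≈ 2119.
Year 2004: gap = -2.4 × (8.26 - 3.99) = -10.248%, loss ≈ 17011 × 10.248/100 ≈ 1743.
Total lost output = 1323 + 1286 + 2119 + 1743 = 6471 billion.

$6,471 billion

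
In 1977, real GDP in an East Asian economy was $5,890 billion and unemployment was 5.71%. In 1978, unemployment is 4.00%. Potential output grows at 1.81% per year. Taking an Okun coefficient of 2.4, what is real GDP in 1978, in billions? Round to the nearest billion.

Δu = 4 - 5.71 = -1.71 points.
Okun's law (growth form): g_Y = g_Y* - β × Δu = 1.81 - 2.4 × (-1.71) = 1.81 + 4.104 = 5.914%.
Real GDP in the next year = 5890 × (1 + 5.914/100) = 5890 × 1.05914 ≈ 6238 billion.

$6,238 billion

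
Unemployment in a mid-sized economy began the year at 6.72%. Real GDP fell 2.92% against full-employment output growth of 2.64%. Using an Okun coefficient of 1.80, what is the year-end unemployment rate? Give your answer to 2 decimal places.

9.81%

Growth-rate Okun's law: g_Y = g_Y* - β × Δu, so Δu = (g_Y* - g_Y)/β.
Δu = (2.64 + 2.92)/1.80 = 5.56/1.80 = 3.09 percentage points.
Year-end unemployment = 6.72 + 3.09 = 9.81%.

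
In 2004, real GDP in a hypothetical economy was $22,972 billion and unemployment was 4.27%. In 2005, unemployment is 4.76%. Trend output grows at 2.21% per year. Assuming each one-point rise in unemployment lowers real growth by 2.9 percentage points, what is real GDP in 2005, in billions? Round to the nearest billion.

$23,153 billion

Δu = 4.76 - 4.27 = 0.49 points.
Okun's law (growth form): g_Y = g_Y* - β × Δu = 2.21 - 2.9 × (0.49) = 2.21 - 1.421 = 0.789%.
Real GDP in the next year = 22972 × (1 + 0.789/100) = 22972 × 1.00789 ≈ 23153 billion.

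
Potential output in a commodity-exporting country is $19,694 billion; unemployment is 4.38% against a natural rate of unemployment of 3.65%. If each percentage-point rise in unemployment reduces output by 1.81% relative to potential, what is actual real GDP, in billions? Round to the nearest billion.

Unemployment gap = 4.38 - 3.65 = 0.73 points, so the output gap is -1.81 × 0.73 = -1.3213%.
Actual GDP = 19694 × (1 - 1.3213/100) = 19694 × 0.986787 ≈ 19434 billion.

$19,434 billion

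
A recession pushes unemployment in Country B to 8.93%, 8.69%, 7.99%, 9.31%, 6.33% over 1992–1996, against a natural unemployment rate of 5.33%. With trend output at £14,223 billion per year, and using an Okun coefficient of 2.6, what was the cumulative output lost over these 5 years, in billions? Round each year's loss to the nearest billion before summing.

£5,400 billion

Year 1992: gap = -2.6 × (8.93 - 5.33) = -9.36%, loss ≈ 14223 × 9.36/100 ≈ 1331.
Year 1993: gap = -2.6 × (8.69 - 5.33) = -8.736%, loss ≈ 14223 × 8.736/100 ≈ 1243.
Year 1994: gap = -2.6 × (7.99 - 5.33) = -6.916%, loss ≈ 14223 × 6.916/100 ≈ 984.
Year 1995: gap = -2.6 × (9.31 - 5.33) = -10.348%, loss ≈ 14223 × 10.348/100 ≈ 1472.
Year 1996: gap = -2.6 × (6.33 - 5.33) = -2.6%, loss ≈ 14223 × 2.6/100 ≈ 370.
Total lost output = 1331 + 1243 + 984 + 1472 + 370 = 5400 billion.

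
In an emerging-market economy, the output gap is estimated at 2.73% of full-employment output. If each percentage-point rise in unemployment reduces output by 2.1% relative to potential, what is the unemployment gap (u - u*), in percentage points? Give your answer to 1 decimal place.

-1.3 percentage points

Okun's law: output gap = -β × (u - u*), so u - u* = -(output gap)/β.
u - u* = -(2.73)/2.1 = -1.3 percentage points.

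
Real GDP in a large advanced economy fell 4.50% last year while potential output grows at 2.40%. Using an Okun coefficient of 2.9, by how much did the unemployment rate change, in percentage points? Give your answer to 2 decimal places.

Growth-rate Okun's law: g_Y = g_Y* - β × Δu, so Δu = (g_Y* - g_Y)/β.
Δu = (2.4 + 4.5)/2.9 = 6.9/2.9 = 2.38 percentage points.

2.38 percentage points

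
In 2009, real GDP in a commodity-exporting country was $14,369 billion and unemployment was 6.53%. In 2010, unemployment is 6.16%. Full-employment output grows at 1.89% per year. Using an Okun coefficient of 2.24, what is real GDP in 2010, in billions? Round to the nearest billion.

Δu = 6.16 - 6.53 = -0.37 points.
Okun's law (growth form): g_Y = g_Y* - β × Δu = 1.89 - 2.24 × (-0.37) = 1.89 + 0.8288 = 2.7188%.
Real GDP in the next year = 14369 × (1 + 2.7188/100) = 14369 × 1.027188 ≈ 14760 billion.

$14,760 billion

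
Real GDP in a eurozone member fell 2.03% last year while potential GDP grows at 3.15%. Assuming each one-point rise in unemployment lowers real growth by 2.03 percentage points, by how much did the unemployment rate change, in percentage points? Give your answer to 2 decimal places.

Growth-rate Okun's law: g_Y = g_Y* - β × Δu, so Δu = (g_Y* - g_Y)/β.
Δu = (3.15 + 2.03)/2.03 = 5.18/2.03 = 2.55 percentage points.

2.55 percentage points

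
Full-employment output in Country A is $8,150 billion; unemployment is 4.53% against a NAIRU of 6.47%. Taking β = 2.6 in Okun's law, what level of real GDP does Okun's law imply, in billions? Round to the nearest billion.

$8,561 billion

Unemployment gap = 4.53 - 6.47 = -1.94 points, so the output gap is -2.6 × (-1.94) = 5.044%.
Actual GDP = 8150 × (1 + 5.044/100) = 8150 × 1.05044 ≈ 8561 billion.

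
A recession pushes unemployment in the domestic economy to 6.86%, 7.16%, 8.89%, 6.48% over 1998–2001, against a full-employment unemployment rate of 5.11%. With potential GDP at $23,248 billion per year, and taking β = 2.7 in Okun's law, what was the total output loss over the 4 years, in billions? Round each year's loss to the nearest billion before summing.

Year 1998: gap = -2.7 × (6.86 - 5.11) = -4.725%, loss ≈ 23248 × 4.725/100 ≈ 1098.
Year 1999: gap = -2.7 × (7.16 - 5.11) = -5.535%, loss ≈ 23248 × 5.535/100 ≈ 1287.
Year 2000: gap = -2.7 × (8.89 - 5.11) = -10.206%, loss ≈ 23248 × 10.206/100 ≈ 2373.
Year 2001: gap = -2.7 × (6.48 - 5.11) = -3.699%, loss ≈ 23248 × 3.699/100 ≈ 860.
Total lost output = 1098 + 1287 + 2373 + 860 = 5618 billion.

$5,618 billion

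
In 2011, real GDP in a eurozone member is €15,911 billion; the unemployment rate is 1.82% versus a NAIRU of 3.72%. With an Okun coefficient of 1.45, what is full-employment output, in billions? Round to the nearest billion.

Unemployment gap = 1.82 - 3.72 = -1.9 points, so output gap = -1.45 × (-1.9) = 2.755%.
Since Y = Y* × (1 + gap/100), Y* = 15911/1.02755 ≈ 15484 billion.

€15,484 billion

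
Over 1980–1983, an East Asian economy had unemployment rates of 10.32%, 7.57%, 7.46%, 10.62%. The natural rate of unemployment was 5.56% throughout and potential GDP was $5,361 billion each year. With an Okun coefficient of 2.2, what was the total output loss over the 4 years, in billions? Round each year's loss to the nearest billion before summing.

Year 1980: gap = -2.2 × (10.32 - 5.56) = -10.472%, loss ≈ 5361 × 10.472/100 ≈ 561.
Year 1981: gap = -2.2 × (7.57 - 5.56) = -4.422%, loss ≈ 5361 × 4.422/100 ≈ 237.
Year 1982: gap = -2.2 × (7.46 - 5.56) = -4.18%, loss ≈ 5361 × 4.18/100 ≈ 224.
Year 1983: gap = -2.2 × (10.62 - 5.56) = -11.132%, loss ≈ 5361 × 11.132/100 ≈ 597.
Total lost output = 561 + 237 + 224 + 597 = 1619 billion.

$1,619 billion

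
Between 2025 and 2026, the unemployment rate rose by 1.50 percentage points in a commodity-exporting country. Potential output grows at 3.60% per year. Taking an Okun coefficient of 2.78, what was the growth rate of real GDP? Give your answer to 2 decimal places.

-0.57%

Growth-rate Okun's law: g_Y = g_Y* - β × Δu.
g_Y = 3.60 - 2.78 × (1.50) = 3.6 - 4.17 = -0.57%, i.e. -0.57% to 2 d.p.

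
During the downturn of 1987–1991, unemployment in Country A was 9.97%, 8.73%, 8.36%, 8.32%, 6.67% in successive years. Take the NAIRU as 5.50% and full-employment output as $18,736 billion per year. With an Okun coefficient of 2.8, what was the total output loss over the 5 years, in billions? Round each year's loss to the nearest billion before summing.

Year 1987: gap = -2.8 × (9.97 - 5.5) = -12.516%, loss ≈ 18736 × 12.516/100 ≈ 2345.
Year 1988: gap = -2.8 × (8.73 - 5.5) = -9.044%, loss ≈ 18736 × 9.044/100 ≈ 1694.
Year 1989: gap = -2.8 × (8.36 - 5.5) = -8.008%, loss ≈ 18736 × 8.008/100 ≈ 1500.
Year 1990: gap = -2.8 × (8.32 - 5.5) = -7.896%, loss ≈ 18736 × 7.896/100 ≈ 1479.
Year 1991: gap = -2.8 × (6.67 - 5.5) = -3.276%, loss ≈ 18736 × 3.276/100 ≈ 614.
Total lost output = 2345 + 1694 + 1500 + 1479 + 614 = 7632 billion.

$7,632 billion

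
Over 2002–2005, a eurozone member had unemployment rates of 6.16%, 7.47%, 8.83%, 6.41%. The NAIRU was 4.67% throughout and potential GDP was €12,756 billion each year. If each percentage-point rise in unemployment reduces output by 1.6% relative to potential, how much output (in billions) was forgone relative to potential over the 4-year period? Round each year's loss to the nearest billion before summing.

€2,079 billion

Year 2002: gap = -1.6 × (6.16 - 4.67) = -2.384%, loss ≈ 12756 × 2.384/100 ≈ 304.
Year 2003: gap = -1.6 × (7.47 - 4.67) = -4.48%, loss ≈ 12756 × 4.48/100 ≈ 571.
Year 2004: gap = -1.6 × (8.83 - 4.67) = -6.656%, loss ≈ 12756 × 6.656/100 ≈ 849.
Year 2005: gap = -1.6 × (6.41 - 4.67) = -2.784%, loss ≈ 12756 × 2.784/100 ≈ 355.
Total lost output = 304 + 571 + 849 + 355 = 2079 billion.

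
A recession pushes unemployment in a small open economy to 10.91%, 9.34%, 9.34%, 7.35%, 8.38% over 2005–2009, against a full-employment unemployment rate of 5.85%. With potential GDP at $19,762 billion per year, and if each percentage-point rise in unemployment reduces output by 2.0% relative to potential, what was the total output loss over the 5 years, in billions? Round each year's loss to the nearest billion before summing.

$6,351 billion

Year 2005: gap = -2.0 × (10.91 - 5.85) = -10.12%, loss ≈ 19762 × 10.12/100 ≈ 2000.
Year 2006: gap = -2.0 × (9.34 - 5.85) = -6.98%, loss ≈ 19762 × 6.98/100 ≈ 1379.
Year 2007: gap = -2.0 × (9.34 - 5.85) = -6.98%, loss ≈ 19762 × 6.98/100 ≈ 1379.
Year 2008: gap = -2.0 × (7.35 - 5.85) = -3%, loss ≈ 19762 × 3/100 ≈ 593.
Year 2009: gap = -2.0 × (8.38 - 5.85) = -5.06%, loss ≈ 19762 × 5.06/100 ≈ 1000.
Total lost output = 2000 + 1379 + 1379 + 593 + 1000 = 6351 billion.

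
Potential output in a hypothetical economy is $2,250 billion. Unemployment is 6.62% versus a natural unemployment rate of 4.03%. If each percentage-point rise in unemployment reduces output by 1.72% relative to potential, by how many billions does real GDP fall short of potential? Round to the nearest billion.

$100 billion

Output gap = -1.72 × (6.62 - 4.03) = -1.72 × 2.59 = -4.4548%.
Actual GDP ≈ 2250 × 0.955452 ≈ 2150 billion, so the shortfall is 2250 - 2150 = 100 billion.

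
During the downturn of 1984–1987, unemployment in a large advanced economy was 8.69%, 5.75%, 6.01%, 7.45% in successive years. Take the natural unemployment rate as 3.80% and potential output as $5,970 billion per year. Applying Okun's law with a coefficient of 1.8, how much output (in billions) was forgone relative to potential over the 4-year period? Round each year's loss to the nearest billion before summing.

Year 1984: gap = -1.8 × (8.69 - 3.8) = -8.802%, loss ≈ 5970 × 8.802/100 ≈ 525.
Year 1985: gap = -1.8 × (5.75 - 3.8) = -3.51%, loss ≈ 5970 × 3.51/100 ≈ 210.
Year 1986: gap = -1.8 × (6.01 - 3.8) = -3.978%, loss ≈ 5970 × 3.978/100 ≈ 237.
Year 1987: gap = -1.8 × (7.45 - 3.8) = -6.57%, loss ≈ 5970 × 6.57/100 ≈ 392.
Total lost output = 525 + 210 + 237 + 392 = 1364 billion.

$1,364 billion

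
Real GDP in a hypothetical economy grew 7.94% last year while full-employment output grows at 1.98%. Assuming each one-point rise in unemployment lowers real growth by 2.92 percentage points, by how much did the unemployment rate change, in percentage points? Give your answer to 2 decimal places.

-2.04 percentage points

Growth-rate Okun's law: g_Y = g_Y* - β × Δu, so Δu = (g_Y* - g_Y)/β.
Δu = (1.98 - 7.94)/2.92 = -5.96/2.92 = -2.04 percentage points.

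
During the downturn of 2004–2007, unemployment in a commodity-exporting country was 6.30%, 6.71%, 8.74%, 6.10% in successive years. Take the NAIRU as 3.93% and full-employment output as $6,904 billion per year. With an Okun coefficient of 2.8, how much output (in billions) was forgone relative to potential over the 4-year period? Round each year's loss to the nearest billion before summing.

$2,344 billion

Year 2004: gap = -2.8 × (6.3 - 3.93) = -6.636%, loss ≈ 6904 × 6.636/100 ≈ 458.
Year 2005: gap = -2.8 × (6.71 - 3.93) = -7.784%, loss ≈ 6904 × 7.784/100 ≈ 537.
Year 2006: gap = -2.8 × (8.74 - 3.93) = -13.468%, loss ≈ 6904 × 13.468/100 ≈ 930.
Year 2007: gap = -2.8 × (6.1 - 3.93) = -6.076%, loss ≈ 6904 × 6.076/100 ≈ 419.
Total lost output = 458 + 537 + 930 + 419 = 2344 billion.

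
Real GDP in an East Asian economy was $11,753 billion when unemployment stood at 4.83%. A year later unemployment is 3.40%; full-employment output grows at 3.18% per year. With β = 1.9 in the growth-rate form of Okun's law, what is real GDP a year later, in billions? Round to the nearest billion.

Δu = 3.4 - 4.83 = -1.43 points.
Okun's law (growth form): g_Y = g_Y* - β × Δu = 3.18 - 1.9 × (-1.43) = 3.18 + 2.717 = 5.897%.
Real GDP in the next year = 11753 × (1 + 5.897/100) = 11753 × 1.05897 ≈ 12446 billion.

$12,446 billion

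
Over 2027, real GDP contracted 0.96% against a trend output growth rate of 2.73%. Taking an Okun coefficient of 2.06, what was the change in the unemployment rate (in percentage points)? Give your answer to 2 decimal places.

Growth-rate Okun's law: g_Y = g_Y* - β × Δu, so Δu = (g_Y* - g_Y)/β.
Δu = (2.73 + 0.96)/2.06 = 3.69/2.06 = 1.79 percentage points.

1.79 percentage points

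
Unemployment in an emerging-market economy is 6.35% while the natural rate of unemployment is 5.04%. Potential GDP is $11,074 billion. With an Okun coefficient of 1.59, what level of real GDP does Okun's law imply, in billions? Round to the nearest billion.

$10,843 billion

Unemployment gap = 6.35 - 5.04 = 1.31 points, so the output gap is -1.59 × 1.31 = -2.0829%.
Actual GDP = 11074 × (1 - 2.0829/100) = 11074 × 0.979171 ≈ 10843 billion.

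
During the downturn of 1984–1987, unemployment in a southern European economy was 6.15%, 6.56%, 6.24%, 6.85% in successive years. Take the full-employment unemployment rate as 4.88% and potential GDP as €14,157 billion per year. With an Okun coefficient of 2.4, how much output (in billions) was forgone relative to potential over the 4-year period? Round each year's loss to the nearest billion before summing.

Year 1984: gap = -2.4 × (6.15 - 4.88) = -3.048%, loss ≈ 14157 × 3.048/100 ≈ 432.
Year 1985: gap = -2.4 × (6.56 - 4.88) = -4.032%, loss ≈ 14157 × 4.032/100 ≈ 571.
Year 1986: gap = -2.4 × (6.24 - 4.88) = -3.264%, loss ≈ 14157 × 3.264/100 ≈ 462.
Year 1987: gap = -2.4 × (6.85 - 4.88) = -4.728%, loss ≈ 14157 × 4.728/100 ≈ 669.
Total lost output = 432 + 571 + 462 + 669 = 2134 billion.

€2,134 billion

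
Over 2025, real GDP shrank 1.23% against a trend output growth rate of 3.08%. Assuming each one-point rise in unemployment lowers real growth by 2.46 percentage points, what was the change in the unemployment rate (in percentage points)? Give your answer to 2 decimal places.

1.75 percentage points

Growth-rate Okun's law: g_Y = g_Y* - β × Δu, so Δu = (g_Y* - g_Y)/β.
Δu = (3.08 + 1.23)/2.46 = 4.31/2.46 = 1.75 percentage points.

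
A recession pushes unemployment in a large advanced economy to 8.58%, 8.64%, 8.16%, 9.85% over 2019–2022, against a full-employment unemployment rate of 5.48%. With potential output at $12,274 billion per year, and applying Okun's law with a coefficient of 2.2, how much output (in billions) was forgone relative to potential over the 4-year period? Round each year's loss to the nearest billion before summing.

$3,594 billion

Year 2019: gap = -2.2 × (8.58 - 5.48) = -6.82%, loss ≈ 12274 × 6.82/100 ≈ 837.
Year 2020: gap = -2.2 × (8.64 - 5.48) = -6.952%, loss ≈ 12274 × 6.952/100 ≈ 853.
Year 2021: gap = -2.2 × (8.16 - 5.48) = -5.896%, loss ≈ 12274 × 5.896/100 ≈ 724.
Year 2022: gap = -2.2 × (9.85 - 5.48) = -9.614%, loss ≈ 12274 × 9.614/100 ≈ 1180.
Total lost output = 837 + 853 + 724 + 1180 = 3594 billion.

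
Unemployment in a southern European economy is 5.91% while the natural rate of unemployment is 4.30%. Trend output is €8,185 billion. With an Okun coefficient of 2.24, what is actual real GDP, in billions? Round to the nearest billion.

€7,890 billion

Unemployment gap = 5.91 - 4.3 = 1.61 points, so the output gap is -2.24 × 1.61 = -3.6064%.
Actual GDP = 8185 × (1 - 3.6064/100) = 8185 × 0.963936 ≈ 7890 billion.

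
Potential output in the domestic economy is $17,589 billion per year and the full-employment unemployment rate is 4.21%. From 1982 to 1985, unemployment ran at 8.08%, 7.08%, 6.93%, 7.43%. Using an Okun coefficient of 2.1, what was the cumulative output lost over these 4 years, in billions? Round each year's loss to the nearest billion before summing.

Year 1982: gap = -2.1 × (8.08 - 4.21) = -8.127%, loss ≈ 17589 × 8.127/100 ≈ 1429.
Year 1983: gap = -2.1 × (7.08 - 4.21) = -6.027%, loss ≈ 17589 × 6.027/100 ≈ 1060.
Year 1984: gap = -2.1 × (6.93 - 4.21) = -5.712%, loss ≈ 17589 × 5.712/100 ≈ 1005.
Year 1985: gap = -2.1 × (7.43 - 4.21) = -6.762%, loss ≈ 17589 × 6.762/100 ≈ 1189.
Total lost output = 1429 + 1060 + 1005 + 1189 = 4683 billion.

$4,683 billion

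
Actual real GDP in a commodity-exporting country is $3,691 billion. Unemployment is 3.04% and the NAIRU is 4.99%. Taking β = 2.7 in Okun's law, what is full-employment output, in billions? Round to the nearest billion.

$3,506 billion

Unemployment gap = 3.04 - 4.99 = -1.95 points, so output gap = -2.7 × (-1.95) = 5.265%.
Since Y = Y* × (1 + gap/100), Y* = 3691/1.05265 ≈ 3506 billion.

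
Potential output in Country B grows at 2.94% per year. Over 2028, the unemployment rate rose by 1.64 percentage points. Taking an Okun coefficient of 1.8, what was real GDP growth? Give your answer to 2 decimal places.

-0.01%

Growth-rate Okun's law: g_Y = g_Y* - β × Δu.
g_Y = 2.94 - 1.8 × (1.64) = 2.94 - 2.952 = -0.012%, i.e. -0.01% to 2 d.p.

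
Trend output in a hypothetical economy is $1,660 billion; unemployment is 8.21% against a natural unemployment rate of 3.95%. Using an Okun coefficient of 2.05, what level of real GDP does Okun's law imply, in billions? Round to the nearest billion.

Unemployment gap = 8.21 - 3.95 = 4.26 points, so the output gap is -2.05 × 4.26 = -8.733%.
Actual GDP = 1660 × (1 - 8.733/100) = 1660 × 0.91267 ≈ 1515 billion.

$1,515 billion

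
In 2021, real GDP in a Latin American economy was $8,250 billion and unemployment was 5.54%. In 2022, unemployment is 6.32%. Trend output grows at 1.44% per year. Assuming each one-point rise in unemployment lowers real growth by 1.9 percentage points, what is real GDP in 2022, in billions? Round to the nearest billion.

$8,247 billion

Δu = 6.32 - 5.54 = 0.78 points.
Okun's law (growth form): g_Y = g_Y* - β × Δu = 1.44 - 1.9 × (0.78) = 1.44 - 1.482 = -0.042%.
Real GDP in the next year = 8250 × (1 - 0.042/100) = 8250 × 0.99958 ≈ 8247 billion.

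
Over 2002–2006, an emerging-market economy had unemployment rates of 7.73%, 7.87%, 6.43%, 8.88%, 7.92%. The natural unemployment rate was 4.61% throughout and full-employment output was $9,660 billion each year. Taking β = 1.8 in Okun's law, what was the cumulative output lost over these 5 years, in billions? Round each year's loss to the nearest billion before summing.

Year 2002: gap = -1.8 × (7.73 - 4.61) = -5.616%, loss ≈ 9660 × 5.616/100 ≈ 543.
Year 2003: gap = -1.8 × (7.87 - 4.61) = -5.868%, loss ≈ 9660 × 5.868/100 ≈ 567.
Year 2004: gap = -1.8 × (6.43 - 4.61) = -3.276%, loss ≈ 9660 × 3.276/100 ≈ 316.
Year 2005: gap = -1.8 × (8.88 - 4.61) = -7.686%, loss ≈ 9660 × 7.686/100 ≈ 742.
Year 2006: gap = -1.8 × (7.92 - 4.61) = -5.958%, loss ≈ 9660 × 5.958/100 ≈ 576.
Total lost output = 543 + 567 + 316 + 742 + 576 = 2744 billion.

$2,744 billion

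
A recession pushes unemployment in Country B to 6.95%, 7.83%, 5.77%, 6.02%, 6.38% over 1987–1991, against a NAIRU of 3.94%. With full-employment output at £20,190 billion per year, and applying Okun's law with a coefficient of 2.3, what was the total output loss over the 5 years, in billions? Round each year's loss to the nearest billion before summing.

Year 1987: gap = -2.3 × (6.95 - 3.94) = -6.923%, loss ≈ 20190 × 6.923/100 ≈ 1398.
Year 1988: gap = -2.3 × (7.83 - 3.94) = -8.947%, loss ≈ 20190 × 8.947/100 ≈ 1806.
Year 1989: gap = -2.3 × (5.77 - 3.94) = -4.209%, loss ≈ 20190 × 4.209/100 ≈ 850.
Year 1990: gap = -2.3 × (6.02 - 3.94) = -4.784%, loss ≈ 20190 × 4.784/100 ≈ 966.
Year 1991: gap = -2.3 × (6.38 - 3.94) = -5.612%, loss ≈ 20190 × 5.612/100 ≈ 1133.
Total lost output = 1398 + 1806 + 850 + 966 + 1133 = 6153 billion.

£6,153 billion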